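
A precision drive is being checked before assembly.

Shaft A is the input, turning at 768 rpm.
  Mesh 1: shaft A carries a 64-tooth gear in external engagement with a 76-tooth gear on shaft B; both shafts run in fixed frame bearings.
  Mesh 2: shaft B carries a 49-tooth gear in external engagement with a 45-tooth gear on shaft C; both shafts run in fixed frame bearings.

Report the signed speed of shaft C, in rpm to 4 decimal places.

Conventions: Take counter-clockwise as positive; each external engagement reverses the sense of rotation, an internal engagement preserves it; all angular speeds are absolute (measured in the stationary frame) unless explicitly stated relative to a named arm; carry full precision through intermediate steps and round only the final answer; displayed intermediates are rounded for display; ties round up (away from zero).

+704.2246 rpm

2-mesh fixed-axis compound train (all bearings frame-fixed)
mesh 1 [64T→76T]: ω = 768.0000×64/76 = 646.7368 rpm, sense flips to −
mesh 2 [49T→45T]: ω = 646.7368×49/45 = 704.2246 rpm, sense flips to +
signed output speed = +704.2246 rpm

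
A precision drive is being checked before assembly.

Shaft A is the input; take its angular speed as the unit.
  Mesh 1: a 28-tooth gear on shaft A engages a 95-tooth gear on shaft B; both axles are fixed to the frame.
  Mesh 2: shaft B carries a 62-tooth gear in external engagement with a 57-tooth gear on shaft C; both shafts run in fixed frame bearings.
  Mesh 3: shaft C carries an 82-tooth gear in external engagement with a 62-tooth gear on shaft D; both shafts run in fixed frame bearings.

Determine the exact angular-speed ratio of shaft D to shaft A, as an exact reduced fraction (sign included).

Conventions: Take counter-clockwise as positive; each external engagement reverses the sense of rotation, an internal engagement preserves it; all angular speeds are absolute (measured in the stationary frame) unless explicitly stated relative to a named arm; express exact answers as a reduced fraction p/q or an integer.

class = fixed-axis compound train [3 meshes; 3 ratios multiply, 3 sense flips]
mesh 1 [28T→95T]: running ratio 28/95, sense −
mesh 2 [62T→57T]: running ratio 1736/5415, sense +
mesh 3 [82T→62T]: running ratio 2296/5415, sense −
ω_out/ω_in = -2296/5415

-2296/5415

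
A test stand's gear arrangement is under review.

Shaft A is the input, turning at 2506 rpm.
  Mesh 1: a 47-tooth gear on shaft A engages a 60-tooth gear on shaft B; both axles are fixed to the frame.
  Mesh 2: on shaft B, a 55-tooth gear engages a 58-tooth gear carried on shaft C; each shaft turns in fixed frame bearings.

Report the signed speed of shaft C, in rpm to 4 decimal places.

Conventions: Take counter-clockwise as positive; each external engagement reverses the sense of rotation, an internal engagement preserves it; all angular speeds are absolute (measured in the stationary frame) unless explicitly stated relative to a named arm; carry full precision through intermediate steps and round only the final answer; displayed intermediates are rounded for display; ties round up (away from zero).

topology: fixed-axis compound train — 2 meshes, A→C
mesh 1 [47T→60T]: ω = 2506.0000×47/60 = 1963.0333 rpm, sense flips to −
mesh 2 [55T→58T]: ω = 1963.0333×55/58 = 1861.4971 rpm, sense flips to +
signed output speed = +1861.4971 rpm

+1861.4971 rpm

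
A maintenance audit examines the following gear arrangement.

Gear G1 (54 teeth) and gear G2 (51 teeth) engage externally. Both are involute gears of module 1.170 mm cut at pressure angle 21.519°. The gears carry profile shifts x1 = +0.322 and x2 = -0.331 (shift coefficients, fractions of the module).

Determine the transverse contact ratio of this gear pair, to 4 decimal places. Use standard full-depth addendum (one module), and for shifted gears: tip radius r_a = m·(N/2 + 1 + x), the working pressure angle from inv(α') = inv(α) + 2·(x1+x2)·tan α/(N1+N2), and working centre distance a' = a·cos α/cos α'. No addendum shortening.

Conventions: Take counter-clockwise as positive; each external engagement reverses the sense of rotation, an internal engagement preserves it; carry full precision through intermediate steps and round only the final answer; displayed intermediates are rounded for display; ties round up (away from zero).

topology: single-mesh involute geometry — m = 1.170, 54T/51T pair
base radii: r_b1 = 29.388050, r_b2 = 27.755381
tip radii: r_a1 = 33.136740, r_a2 = 30.617730
inv(α') = inv(21.519°) + 2·(+0.322-0.331)·tan α/(54+51) = 0.01864860  ⇒  α' = 21.49406°
a' = a·cos α / cos α' = 61.4250·cos 21.519°/cos 21.49406° = 61.414464
action lengths: √(r_a1²−r_b1²) = 15.309672, √(r_a2²−r_b2²) = 12.926107
base pitch p_b = π·m·cos α = 3.419455
CR = (15.309672 + 12.926107 − 61.414464·sin 21.49406°)/3.419455 = 1.676650
contact ratio ≈ 1.6766

1.6766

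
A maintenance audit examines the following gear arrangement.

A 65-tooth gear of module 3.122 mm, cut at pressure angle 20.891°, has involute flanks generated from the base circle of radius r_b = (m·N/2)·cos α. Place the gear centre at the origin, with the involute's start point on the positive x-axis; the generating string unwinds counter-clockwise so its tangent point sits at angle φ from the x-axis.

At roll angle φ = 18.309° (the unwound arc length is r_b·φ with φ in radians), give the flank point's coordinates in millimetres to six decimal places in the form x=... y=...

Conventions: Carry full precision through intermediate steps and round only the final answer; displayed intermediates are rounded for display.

x=99.511806 y=1.020582

topology: single-mesh involute geometry — m = 3.122, N = 65
pitch radius r_p = m·N/2 = 3.122·65/2 = 101.465000
base radius r_b = r_p·cos α = 101.465000·cos 20.891° = 94.794742
roll angle φ = 18.309° = 0.31955233 rad
x = r_b·(cos φ + φ·sin φ) = 99.511806
y = r_b·(sin φ − φ·cos φ) = 1.020582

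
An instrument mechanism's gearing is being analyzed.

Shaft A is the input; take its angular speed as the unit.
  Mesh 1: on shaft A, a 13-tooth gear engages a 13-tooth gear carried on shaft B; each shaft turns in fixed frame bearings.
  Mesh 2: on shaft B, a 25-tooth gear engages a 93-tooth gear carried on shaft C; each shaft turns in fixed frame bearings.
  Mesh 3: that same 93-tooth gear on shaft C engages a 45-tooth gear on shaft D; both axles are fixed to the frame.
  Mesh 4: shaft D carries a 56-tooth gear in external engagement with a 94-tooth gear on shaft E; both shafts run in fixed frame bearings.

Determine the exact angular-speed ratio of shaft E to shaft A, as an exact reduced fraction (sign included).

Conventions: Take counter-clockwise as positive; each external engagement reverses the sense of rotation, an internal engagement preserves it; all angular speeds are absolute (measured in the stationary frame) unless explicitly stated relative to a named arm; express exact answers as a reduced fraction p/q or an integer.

140/423

class = fixed-axis compound train [4 meshes; 4 ratios multiply, 4 sense flips]
mesh 1 [13T→13T]: running ratio 1, sense −
mesh 2 [25T→93T]: running ratio 25/93, sense +
mesh 3 [93T→45T]: running ratio 5/9, sense −
mesh 4 [56T→94T]: running ratio 140/423, sense +
ω_out/ω_in = 140/423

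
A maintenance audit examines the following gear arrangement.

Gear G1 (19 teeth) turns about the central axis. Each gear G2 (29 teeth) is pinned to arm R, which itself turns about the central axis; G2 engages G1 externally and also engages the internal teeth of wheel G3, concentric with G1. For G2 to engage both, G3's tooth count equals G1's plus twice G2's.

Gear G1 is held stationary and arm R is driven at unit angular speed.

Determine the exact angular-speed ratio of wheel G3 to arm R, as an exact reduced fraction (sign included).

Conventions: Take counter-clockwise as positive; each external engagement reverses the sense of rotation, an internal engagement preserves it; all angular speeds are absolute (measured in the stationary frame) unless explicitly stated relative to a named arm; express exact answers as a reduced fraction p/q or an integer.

topology: planetary set — G1 19T / G2 29T / G3 77T, arm = carrier (Willis)
ring teeth: 19 + 2·29 = 77
19(ω_sun−ω_arm) = −77(ω_ring−ω_arm),  ω_sun = 0, ω_arm = 1
ω_ring = 1 − (19/77)(0−1) = 96/77
ω_out/ω_in = 96/77

96/77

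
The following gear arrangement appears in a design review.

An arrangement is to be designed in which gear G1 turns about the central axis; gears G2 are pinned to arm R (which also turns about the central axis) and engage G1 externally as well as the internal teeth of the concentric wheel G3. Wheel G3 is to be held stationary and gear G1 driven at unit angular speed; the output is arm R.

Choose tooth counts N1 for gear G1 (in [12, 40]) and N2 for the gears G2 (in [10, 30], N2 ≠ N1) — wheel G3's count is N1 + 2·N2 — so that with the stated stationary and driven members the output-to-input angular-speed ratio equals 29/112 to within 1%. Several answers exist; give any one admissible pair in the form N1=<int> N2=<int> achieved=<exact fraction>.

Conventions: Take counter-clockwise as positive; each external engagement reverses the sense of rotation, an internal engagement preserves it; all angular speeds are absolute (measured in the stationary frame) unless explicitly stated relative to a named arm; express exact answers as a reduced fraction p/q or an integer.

design class (target 29/112): planetary set
Willis with ω_ring = 0: ω_arm/ω_sun = N1/(N1+N3); set equal to 29/112  ⇒  N3/N1 = 1/(29/112) − 1 = 83/29
N3 = N1 + 2·N2  ⇒  N2/N1 = (N3/N1 − 1)/2 = (83/29 − 1)/2 = 27/29
smallest multiple with N1 ≥ 12 and N2 ≥ 10: k = 1  ⇒  N1 = 1·29 = 29, N2 = 1·27 = 27 (N1 ≤ 40, N2 ≤ 30, N2 ≠ N1 ✓), N3 = 29 + 2·27 = 83
check: N1/(N1+N3) with N1 = 29, N3 = 83 gives 29/112; |achieved − target| = 0 ≤ 29/11200 ✓

N1=29 N2=27 achieved=29/112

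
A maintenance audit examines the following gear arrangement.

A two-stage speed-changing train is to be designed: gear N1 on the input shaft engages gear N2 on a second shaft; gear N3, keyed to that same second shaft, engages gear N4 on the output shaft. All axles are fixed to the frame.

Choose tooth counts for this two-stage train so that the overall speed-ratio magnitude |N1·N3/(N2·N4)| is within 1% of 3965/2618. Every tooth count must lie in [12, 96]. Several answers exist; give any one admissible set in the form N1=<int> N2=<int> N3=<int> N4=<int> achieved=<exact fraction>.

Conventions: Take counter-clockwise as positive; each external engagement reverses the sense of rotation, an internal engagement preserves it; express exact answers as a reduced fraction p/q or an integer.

class = fixed-axis compound train [2-stage, 3965/2618 wanted]
target = 3965/2618 in lowest terms: an exact hit needs N1·N3 = k·3965 and N2·N4 = k·2618 for one integer k, every count in [12, 96]; additionally prefer no 1:1 stage (N1 ≠ N2, N3 ≠ N4)
k = 1: N1·N3 = 3965 = 61·65, N2·N4 = 2618 = 34·77
achieved = 61·65/(34·77) = 3965/2618; |achieved − target| = 0 ≤ 793/52360 ✓

N1=61 N2=34 N3=65 N4=77 achieved=3965/2618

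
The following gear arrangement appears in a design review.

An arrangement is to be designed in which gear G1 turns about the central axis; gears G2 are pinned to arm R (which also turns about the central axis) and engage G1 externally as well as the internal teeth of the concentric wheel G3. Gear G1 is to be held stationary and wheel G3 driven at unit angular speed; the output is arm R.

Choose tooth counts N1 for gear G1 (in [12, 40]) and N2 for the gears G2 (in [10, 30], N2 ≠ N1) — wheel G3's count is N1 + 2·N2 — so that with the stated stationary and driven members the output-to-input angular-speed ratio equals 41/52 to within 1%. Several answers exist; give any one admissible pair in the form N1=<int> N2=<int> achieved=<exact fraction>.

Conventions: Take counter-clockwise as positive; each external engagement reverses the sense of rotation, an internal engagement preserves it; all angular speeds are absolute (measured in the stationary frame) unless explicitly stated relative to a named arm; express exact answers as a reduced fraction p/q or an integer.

class = planetary set [ratio 41/52 wanted; Willis about the carrier]
Willis with ω_sun = 0: ω_arm/ω_ring = N3/(N1+N3); set equal to 41/52  ⇒  N3/N1 = (41/52)/(1 − 41/52) = 41/11
N3 = N1 + 2·N2  ⇒  N2/N1 = (N3/N1 − 1)/2 = (41/11 − 1)/2 = 15/11
smallest multiple with N1 ≥ 12 and N2 ≥ 10: k = 2  ⇒  N1 = 2·11 = 22, N2 = 2·15 = 30 (N1 ≤ 40, N2 ≤ 30, N2 ≠ N1 ✓), N3 = 22 + 2·30 = 82
check: N3/(N1+N3) with N1 = 22, N3 = 82 gives 41/52; |achieved − target| = 0 ≤ 41/5200 ✓

N1=22 N2=30 achieved=41/52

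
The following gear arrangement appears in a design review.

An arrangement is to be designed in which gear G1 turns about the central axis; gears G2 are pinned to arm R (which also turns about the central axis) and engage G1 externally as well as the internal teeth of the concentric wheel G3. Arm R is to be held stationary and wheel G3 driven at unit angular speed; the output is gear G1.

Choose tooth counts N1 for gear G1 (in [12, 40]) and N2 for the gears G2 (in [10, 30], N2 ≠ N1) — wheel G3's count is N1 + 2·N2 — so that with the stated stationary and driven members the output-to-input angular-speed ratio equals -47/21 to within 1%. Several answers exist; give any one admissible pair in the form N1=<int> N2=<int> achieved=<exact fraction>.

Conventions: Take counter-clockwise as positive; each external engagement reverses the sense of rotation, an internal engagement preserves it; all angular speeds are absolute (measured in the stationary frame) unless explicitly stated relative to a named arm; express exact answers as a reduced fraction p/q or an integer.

planetary set to be sized for -47/21 (Willis relation)
Willis with ω_arm = 0: ω_sun/ω_ring = −N3/N1; set equal to -47/21  ⇒  N3/N1 = −(-47/21) = 47/21
N3 = N1 + 2·N2  ⇒  N2/N1 = (N3/N1 − 1)/2 = (47/21 − 1)/2 = 13/21
smallest multiple with N1 ≥ 12 and N2 ≥ 10: k = 1  ⇒  N1 = 1·21 = 21, N2 = 1·13 = 13 (N1 ≤ 40, N2 ≤ 30, N2 ≠ N1 ✓), N3 = 21 + 2·13 = 47
check: −N3/N1 with N1 = 21, N3 = 47 gives -47/21; |achieved − target| = 0 ≤ 47/2100 ✓

N1=21 N2=13 achieved=-47/21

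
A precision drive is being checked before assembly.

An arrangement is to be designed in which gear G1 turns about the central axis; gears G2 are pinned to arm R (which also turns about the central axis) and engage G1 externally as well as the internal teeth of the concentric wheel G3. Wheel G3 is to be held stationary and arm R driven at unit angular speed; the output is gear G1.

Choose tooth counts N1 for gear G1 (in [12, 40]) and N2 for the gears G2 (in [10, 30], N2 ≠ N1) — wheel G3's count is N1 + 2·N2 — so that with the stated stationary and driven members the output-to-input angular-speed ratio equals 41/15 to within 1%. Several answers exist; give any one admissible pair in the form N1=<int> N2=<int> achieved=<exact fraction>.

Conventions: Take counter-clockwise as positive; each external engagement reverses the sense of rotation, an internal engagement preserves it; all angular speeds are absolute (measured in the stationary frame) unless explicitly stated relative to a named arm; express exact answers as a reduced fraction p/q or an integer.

N1=30 N2=11 achieved=41/15

topology: planetary set — design target 41/15, arm = carrier (Willis)
Willis with ω_ring = 0: ω_sun/ω_arm = (N1+N3)/N1; set equal to 41/15  ⇒  N3/N1 = 41/15 − 1 = 26/15
N3 = N1 + 2·N2  ⇒  N2/N1 = (N3/N1 − 1)/2 = (26/15 − 1)/2 = 11/30
smallest multiple with N1 ≥ 12 and N2 ≥ 10: k = 1  ⇒  N1 = 1·30 = 30, N2 = 1·11 = 11 (N1 ≤ 40, N2 ≤ 30, N2 ≠ N1 ✓), N3 = 30 + 2·11 = 52
check: (N1+N3)/N1 with N1 = 30, N3 = 52 gives 41/15; |achieved − target| = 0 ≤ 41/1500 ✓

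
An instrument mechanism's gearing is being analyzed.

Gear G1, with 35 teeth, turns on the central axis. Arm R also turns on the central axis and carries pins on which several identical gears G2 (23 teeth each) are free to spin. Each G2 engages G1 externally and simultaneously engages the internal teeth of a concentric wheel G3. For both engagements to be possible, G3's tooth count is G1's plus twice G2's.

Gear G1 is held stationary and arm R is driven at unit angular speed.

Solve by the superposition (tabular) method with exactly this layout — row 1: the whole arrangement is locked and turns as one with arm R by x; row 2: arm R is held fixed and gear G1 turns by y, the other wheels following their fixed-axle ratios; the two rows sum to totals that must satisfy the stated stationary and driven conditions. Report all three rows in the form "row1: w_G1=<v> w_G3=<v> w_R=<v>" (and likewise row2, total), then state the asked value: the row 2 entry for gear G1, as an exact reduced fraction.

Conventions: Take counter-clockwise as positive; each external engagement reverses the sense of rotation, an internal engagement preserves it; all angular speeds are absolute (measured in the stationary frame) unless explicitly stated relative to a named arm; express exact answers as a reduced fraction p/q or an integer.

planetary set (35T centre, 23T on arm, 81T internal) — Willis relation
row 1 — lock + rotate with arm: ω_sun = ω_ring = ω_arm = x
row 2 (arm held, sun turns y): ω_ring = −(35/81)·y, ω_arm = 0
boundary: total ω_sun = x + y = 0 and total ω_arm = x = 1  ⇒  y = -1, x = 1
row 2 ring = −(35/81)·(-1) = 35/81
totals (row 1 + row 2): sun 1 + (-1) = 0, ring 1 + 35/81 = 116/81, arm 1 + 0 = 1
asked cell (row2, sun) = -1

row1: w_G1=1 w_G3=1 w_R=1
row2: w_G1=-1 w_G3=35/81 w_R=0
total: w_G1=0 w_G3=116/81 w_R=1
asked value: -1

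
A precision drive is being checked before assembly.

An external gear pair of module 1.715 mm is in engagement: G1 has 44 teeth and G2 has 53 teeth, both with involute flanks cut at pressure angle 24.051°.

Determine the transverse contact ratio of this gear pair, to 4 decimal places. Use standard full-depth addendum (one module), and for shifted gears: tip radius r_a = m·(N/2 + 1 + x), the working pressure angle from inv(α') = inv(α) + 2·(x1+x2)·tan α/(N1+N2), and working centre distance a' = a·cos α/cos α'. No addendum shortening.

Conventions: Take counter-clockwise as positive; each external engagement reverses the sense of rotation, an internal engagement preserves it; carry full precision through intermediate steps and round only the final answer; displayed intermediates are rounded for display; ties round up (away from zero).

1.5667

class = single-mesh tooth geometry [involute pair 44T × 53T, m = 1.715]
base radii: r_b1 = 34.454397, r_b2 = 41.501887
tip radii: r_a1 = 39.445000, r_a2 = 47.162500
no profile shift: α' = α, a' = a
action lengths: √(r_a1²−r_b1²) = 19.204233, √(r_a2²−r_b2²) = 22.403009
base pitch p_b = π·m·cos α = 4.920076
CR = (19.204233 + 22.403009 − 83.177500·sin 24.05100°)/4.920076 = 1.566700
contact ratio ≈ 1.5667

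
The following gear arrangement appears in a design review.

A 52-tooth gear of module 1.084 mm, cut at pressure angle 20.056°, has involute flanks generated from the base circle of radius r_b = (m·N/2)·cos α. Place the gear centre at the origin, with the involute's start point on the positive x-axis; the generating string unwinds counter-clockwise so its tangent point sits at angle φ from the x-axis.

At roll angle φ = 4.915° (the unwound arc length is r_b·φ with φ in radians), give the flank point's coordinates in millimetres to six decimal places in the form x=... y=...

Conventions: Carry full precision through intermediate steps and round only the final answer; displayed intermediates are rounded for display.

class = single-mesh tooth geometry [base-circle involute, m = 1.084, 52T]
pitch radius r_p = m·N/2 = 1.084·52/2 = 28.184000
base radius r_b = r_p·cos α = 28.184000·cos 20.056° = 26.474863
roll angle φ = 4.915° = 0.08578293 rad
x = r_b·(cos φ + φ·sin φ) = 26.572094
y = r_b·(sin φ − φ·cos φ) = 0.005567

x=26.572094 y=0.005567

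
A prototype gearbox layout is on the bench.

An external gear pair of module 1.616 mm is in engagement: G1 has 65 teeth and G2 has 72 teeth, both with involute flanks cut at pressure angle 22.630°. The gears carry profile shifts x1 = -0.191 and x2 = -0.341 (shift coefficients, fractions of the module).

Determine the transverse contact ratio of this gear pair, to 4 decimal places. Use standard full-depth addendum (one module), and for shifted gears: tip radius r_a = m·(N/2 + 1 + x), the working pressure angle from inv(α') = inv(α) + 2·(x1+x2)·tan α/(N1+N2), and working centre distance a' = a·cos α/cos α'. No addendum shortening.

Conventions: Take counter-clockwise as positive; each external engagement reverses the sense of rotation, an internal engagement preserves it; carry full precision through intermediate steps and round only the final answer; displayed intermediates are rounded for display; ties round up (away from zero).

1.7434

topology: single-mesh involute geometry — m = 1.616, 65T/72T pair
base radii: r_b1 = 48.476426, r_b2 = 53.696964
tip radii: r_a1 = 53.827344, r_a2 = 59.240944
inv(α') = inv(22.630°) + 2·(-0.191-0.341)·tan α/(65+72) = 0.01866865  ⇒  α' = 21.50146°
a' = a·cos α / cos α' = 110.6960·cos 22.630°/cos 21.50146° = 109.815659
action lengths: √(r_a1²−r_b1²) = 23.396989, √(r_a2²−r_b2²) = 25.022499
base pitch p_b = π·m·cos α = 4.685944
CR = (23.396989 + 25.022499 − 109.815659·sin 21.50146°)/4.685944 = 1.743364
contact ratio ≈ 1.7434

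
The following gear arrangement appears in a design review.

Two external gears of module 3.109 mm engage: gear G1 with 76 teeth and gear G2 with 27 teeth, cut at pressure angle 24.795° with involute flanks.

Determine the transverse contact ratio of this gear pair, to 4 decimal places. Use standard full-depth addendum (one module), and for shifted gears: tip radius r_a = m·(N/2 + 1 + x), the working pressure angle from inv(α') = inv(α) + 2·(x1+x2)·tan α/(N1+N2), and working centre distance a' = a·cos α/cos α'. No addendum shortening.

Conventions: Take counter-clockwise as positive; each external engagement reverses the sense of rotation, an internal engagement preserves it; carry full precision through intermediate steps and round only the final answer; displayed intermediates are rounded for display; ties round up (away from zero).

topology: single-mesh involute geometry — m = 3.109, 76T/27T pair
base radii: r_b1 = 107.250971, r_b2 = 38.102319
tip radii: r_a1 = 121.251000, r_a2 = 45.080500
no profile shift: α' = α, a' = a
action lengths: √(r_a1²−r_b1²) = 56.560006, √(r_a2²−r_b2²) = 24.092837
base pitch p_b = π·m·cos α = 8.866812
CR = (56.560006 + 24.092837 − 160.113500·sin 24.79500°)/8.866812 = 1.523161
contact ratio ≈ 1.5232

1.5232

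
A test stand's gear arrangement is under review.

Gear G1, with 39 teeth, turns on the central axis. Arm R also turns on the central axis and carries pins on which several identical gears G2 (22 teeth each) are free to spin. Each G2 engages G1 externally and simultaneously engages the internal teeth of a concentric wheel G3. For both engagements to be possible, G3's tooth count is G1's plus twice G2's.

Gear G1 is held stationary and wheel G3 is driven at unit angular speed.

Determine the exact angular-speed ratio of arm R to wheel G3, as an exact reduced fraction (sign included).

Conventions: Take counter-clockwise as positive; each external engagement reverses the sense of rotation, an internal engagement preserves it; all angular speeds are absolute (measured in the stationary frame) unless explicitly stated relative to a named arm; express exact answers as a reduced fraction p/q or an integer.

83/122

class = planetary set [G3 = 39+2·22 = 83; Willis about the carrier]
ring teeth: 39 + 2·22 = 83
39(ω_sun−ω_arm) = −83(ω_ring−ω_arm),  ω_sun = 0, ω_ring = 1
39(0−ω_arm) = −83(1−ω_arm)  ⇒  122·ω_arm = 83  ⇒  ω_arm = 83/122
ω_out/ω_in = 83/122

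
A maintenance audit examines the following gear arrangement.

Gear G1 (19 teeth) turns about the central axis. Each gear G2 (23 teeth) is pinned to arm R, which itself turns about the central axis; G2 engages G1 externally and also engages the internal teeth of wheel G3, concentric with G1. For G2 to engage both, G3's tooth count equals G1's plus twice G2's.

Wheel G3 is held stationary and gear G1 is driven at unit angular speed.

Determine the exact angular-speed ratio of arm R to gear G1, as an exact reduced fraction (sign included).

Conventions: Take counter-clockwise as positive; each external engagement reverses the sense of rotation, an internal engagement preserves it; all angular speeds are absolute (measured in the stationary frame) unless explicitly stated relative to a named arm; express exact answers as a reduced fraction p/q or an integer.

19/84

recognized (axles ride arm R): planetary set, 19/23/65 teeth
ring teeth: 19 + 2·23 = 65
19(ω_sun−ω_arm) = −65(ω_ring−ω_arm),  ω_ring = 0, ω_sun = 1
19(1−ω_arm) = −65(0−ω_arm)  ⇒  84·ω_arm = 19  ⇒  ω_arm = 19/84
ω_out/ω_in = 19/84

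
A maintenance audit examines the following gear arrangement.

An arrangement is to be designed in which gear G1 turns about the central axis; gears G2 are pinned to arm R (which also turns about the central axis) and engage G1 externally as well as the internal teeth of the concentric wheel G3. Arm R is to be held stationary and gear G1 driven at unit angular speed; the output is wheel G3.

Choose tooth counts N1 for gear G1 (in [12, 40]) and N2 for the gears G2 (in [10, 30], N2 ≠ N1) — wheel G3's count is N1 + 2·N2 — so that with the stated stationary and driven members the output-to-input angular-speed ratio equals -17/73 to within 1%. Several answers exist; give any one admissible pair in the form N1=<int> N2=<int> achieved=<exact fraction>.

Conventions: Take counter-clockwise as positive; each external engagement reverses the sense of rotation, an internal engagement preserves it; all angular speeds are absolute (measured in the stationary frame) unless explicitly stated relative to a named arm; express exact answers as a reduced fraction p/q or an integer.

topology: planetary set — design target -17/73, arm = carrier (Willis)
Willis with ω_arm = 0: ω_ring/ω_sun = −N1/N3; set equal to -17/73  ⇒  N3/N1 = −1/(-17/73) = 73/17
N3 = N1 + 2·N2  ⇒  N2/N1 = (N3/N1 − 1)/2 = (73/17 − 1)/2 = 28/17
smallest multiple with N1 ≥ 12 and N2 ≥ 10: k = 1  ⇒  N1 = 1·17 = 17, N2 = 1·28 = 28 (N1 ≤ 40, N2 ≤ 30, N2 ≠ N1 ✓), N3 = 17 + 2·28 = 73
check: −N1/N3 with N1 = 17, N3 = 73 gives -17/73; |achieved − target| = 0 ≤ 17/7300 ✓

N1=17 N2=28 achieved=-17/73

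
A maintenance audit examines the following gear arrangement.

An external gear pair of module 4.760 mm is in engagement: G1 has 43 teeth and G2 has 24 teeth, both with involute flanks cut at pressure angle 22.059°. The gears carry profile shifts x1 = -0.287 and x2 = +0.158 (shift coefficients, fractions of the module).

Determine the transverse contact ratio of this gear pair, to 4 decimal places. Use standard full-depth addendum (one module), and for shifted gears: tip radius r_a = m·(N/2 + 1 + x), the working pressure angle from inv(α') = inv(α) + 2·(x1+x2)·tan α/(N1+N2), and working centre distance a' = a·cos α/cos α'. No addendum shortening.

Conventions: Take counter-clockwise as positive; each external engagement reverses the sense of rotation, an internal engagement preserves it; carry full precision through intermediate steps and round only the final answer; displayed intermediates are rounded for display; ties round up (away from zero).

class = single-mesh tooth geometry [involute pair 43T × 24T, m = 4.760]
base radii: r_b1 = 94.848468, r_b2 = 52.938680
tip radii: r_a1 = 105.733880, r_a2 = 62.632080
inv(α') = inv(22.059°) + 2·(-0.287+0.158)·tan α/(43+24) = 0.01866196  ⇒  α' = 21.49900°
a' = a·cos α / cos α' = 159.4600·cos 22.059°/cos 21.49900° = 158.838495
action lengths: √(r_a1²−r_b1²) = 46.727096, √(r_a2²−r_b2²) = 33.470489
base pitch p_b = π·m·cos α = 13.859314
CR = (46.727096 + 33.470489 − 158.838495·sin 21.49900°)/13.859314 = 1.586346
contact ratio ≈ 1.5863

1.5863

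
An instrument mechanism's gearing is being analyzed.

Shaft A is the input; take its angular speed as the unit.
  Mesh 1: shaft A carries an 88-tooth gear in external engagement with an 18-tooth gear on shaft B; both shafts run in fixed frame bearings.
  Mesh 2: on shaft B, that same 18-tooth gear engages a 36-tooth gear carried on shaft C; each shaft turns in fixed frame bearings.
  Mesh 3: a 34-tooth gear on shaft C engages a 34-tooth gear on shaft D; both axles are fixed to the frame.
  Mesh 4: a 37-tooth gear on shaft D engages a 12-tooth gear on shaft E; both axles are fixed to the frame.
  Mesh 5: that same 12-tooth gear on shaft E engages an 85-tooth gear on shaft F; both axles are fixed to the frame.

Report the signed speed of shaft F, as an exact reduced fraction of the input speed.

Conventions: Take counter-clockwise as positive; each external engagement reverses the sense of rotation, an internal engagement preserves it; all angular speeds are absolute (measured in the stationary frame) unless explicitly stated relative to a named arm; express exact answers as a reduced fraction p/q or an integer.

-814/765

5-mesh fixed-axis compound train (all bearings frame-fixed)
mesh 1 [88T→18T]: |ω|/ω_in = 1×88/18 = 44/9, sense flips to −
mesh 2 [18T→36T]: |ω|/ω_in = (44/9)×18/36 = 22/9, sense flips to +
mesh 3 [34T→34T]: |ω|/ω_in = (22/9)×34/34 = 22/9, sense flips to −
mesh 4 [37T→12T]: |ω|/ω_in = (22/9)×37/12 = 407/54, sense flips to +
mesh 5 [12T→85T]: |ω|/ω_in = (407/54)×12/85 = 814/765, sense flips to −
signed output speed (× input speed) = -814/765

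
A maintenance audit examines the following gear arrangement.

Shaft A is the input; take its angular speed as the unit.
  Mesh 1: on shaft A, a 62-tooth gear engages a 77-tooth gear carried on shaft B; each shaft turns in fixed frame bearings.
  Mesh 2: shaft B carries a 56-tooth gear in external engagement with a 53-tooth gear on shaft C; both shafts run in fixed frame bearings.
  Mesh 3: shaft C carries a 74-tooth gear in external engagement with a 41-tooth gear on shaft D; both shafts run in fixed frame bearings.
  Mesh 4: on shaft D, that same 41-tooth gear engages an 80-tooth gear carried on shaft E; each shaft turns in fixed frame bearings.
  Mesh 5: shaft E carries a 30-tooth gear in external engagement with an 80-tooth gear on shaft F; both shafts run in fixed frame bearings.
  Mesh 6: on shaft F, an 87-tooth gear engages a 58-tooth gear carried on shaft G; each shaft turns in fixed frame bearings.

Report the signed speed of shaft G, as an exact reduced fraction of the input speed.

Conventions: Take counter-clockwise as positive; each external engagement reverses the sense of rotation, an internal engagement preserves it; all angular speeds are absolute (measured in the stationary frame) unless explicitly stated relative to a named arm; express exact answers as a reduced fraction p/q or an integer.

6-mesh fixed-axis compound train (all bearings frame-fixed)
mesh 1 [62T→77T]: |ω|/ω_in = 1×62/77 = 62/77, sense flips to −
mesh 2 [56T→53T]: |ω|/ω_in = (62/77)×56/53 = 496/583, sense flips to +
mesh 3 [74T→41T]: |ω|/ω_in = (496/583)×74/41 = 36704/23903, sense flips to −
mesh 4 [41T→80T]: |ω|/ω_in = (36704/23903)×41/80 = 2294/2915, sense flips to +
mesh 5 [30T→80T]: |ω|/ω_in = (2294/2915)×30/80 = 3441/11660, sense flips to −
mesh 6 [87T→58T]: |ω|/ω_in = (3441/11660)×87/58 = 10323/23320, sense flips to +
signed output speed (× input speed) = 10323/23320

10323/23320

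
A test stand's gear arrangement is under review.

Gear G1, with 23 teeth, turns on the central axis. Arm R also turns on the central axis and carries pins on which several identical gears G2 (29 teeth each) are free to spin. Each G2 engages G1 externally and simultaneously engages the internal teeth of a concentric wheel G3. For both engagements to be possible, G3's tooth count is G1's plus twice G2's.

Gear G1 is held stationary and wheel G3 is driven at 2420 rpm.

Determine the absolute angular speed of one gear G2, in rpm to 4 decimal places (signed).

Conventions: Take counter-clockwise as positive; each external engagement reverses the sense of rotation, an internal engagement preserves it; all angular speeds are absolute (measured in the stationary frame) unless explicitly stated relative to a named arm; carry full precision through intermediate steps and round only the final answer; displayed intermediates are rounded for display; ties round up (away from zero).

topology: planetary set — G1 23T / G2 29T / G3 81T, arm = carrier (Willis)
normalise by the input: solve with ω_ring = 1, then scale by 2420 rpm
ring teeth: 23 + 2·29 = 81
23(ω_sun−ω_arm) = −81(ω_ring−ω_arm),  ω_sun = 0, ω_ring = 1
23(0−ω_arm) = −81(1−ω_arm)  ⇒  104·ω_arm = 81  ⇒  ω_arm = 81/104
sun–planet mesh: 23·(0−81/104) = −29·(ω_p−ω_arm)  ⇒  ω_p−ω_arm = 1863/3016
ω_p = 81/104 + 1863/3016 = 81/58
scale: ω_p = 81/58 × 2420 rpm = +3379.6552 rpm

+3379.6552 rpm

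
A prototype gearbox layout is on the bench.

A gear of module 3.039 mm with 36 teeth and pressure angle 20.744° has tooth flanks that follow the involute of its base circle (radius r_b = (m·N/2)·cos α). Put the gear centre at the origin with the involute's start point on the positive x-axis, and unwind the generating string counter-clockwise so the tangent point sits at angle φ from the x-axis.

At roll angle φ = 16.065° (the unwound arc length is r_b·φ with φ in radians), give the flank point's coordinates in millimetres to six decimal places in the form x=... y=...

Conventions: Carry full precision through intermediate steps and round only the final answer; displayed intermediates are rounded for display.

recognized (one wheel, involute flank): single-mesh tooth geometry, m = 3.039, N = 36
pitch radius r_p = m·N/2 = 3.039·36/2 = 54.702000
base radius r_b = r_p·cos α = 54.702000·cos 20.744° = 51.155795
roll angle φ = 16.065° = 0.28038714 rad
x = r_b·(cos φ + φ·sin φ) = 53.127302
y = r_b·(sin φ − φ·cos φ) = 0.372932

x=53.127302 y=0.372932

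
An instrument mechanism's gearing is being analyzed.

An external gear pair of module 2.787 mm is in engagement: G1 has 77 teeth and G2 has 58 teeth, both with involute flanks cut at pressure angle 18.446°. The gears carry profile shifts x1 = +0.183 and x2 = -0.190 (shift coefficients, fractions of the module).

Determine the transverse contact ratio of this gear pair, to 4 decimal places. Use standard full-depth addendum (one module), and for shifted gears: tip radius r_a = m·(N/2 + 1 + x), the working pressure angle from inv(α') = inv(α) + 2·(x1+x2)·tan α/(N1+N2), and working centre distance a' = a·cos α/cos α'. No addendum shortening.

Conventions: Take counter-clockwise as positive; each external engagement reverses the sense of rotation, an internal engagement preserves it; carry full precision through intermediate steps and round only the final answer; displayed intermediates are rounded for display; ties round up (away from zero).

1.9015

recognized (one external pair, fixed centres): single-mesh tooth geometry, m = 2.787, N1 = 77, N2 = 58
base radii: r_b1 = 101.786697, r_b2 = 76.670499
tip radii: r_a1 = 110.596521, r_a2 = 83.080470
inv(α') = inv(18.446°) + 2·(+0.183-0.190)·tan α/(77+58) = 0.01156963  ⇒  α' = 18.42817°
a' = a·cos α / cos α' = 188.1225·cos 18.446°/cos 18.42817° = 188.102982
action lengths: √(r_a1²−r_b1²) = 43.255737, √(r_a2²−r_b2²) = 31.999985
base pitch p_b = π·m·cos α = 8.305775
CR = (43.255737 + 31.999985 − 188.102982·sin 18.42817°)/8.305775 = 1.901503
contact ratio ≈ 1.9015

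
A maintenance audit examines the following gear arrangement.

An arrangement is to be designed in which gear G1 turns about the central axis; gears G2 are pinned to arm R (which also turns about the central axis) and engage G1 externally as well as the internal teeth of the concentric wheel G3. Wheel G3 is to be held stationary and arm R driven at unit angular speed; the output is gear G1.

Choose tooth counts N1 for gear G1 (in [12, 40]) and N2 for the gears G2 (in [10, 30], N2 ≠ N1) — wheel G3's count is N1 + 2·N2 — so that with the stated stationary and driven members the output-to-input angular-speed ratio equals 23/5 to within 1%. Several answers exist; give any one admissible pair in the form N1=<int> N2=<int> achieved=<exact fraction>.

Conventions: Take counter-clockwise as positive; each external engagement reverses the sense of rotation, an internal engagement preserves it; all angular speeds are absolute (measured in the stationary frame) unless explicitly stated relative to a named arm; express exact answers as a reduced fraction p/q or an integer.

class = planetary set [ratio 23/5 wanted; Willis about the carrier]
Willis with ω_ring = 0: ω_sun/ω_arm = (N1+N3)/N1; set equal to 23/5  ⇒  N3/N1 = 23/5 − 1 = 18/5
N3 = N1 + 2·N2  ⇒  N2/N1 = (N3/N1 − 1)/2 = (18/5 − 1)/2 = 13/10
smallest multiple with N1 ≥ 12 and N2 ≥ 10: k = 2  ⇒  N1 = 2·10 = 20, N2 = 2·13 = 26 (N1 ≤ 40, N2 ≤ 30, N2 ≠ N1 ✓), N3 = 20 + 2·26 = 72
check: (N1+N3)/N1 with N1 = 20, N3 = 72 gives 23/5; |achieved − target| = 0 ≤ 23/500 ✓

N1=20 N2=26 achieved=23/5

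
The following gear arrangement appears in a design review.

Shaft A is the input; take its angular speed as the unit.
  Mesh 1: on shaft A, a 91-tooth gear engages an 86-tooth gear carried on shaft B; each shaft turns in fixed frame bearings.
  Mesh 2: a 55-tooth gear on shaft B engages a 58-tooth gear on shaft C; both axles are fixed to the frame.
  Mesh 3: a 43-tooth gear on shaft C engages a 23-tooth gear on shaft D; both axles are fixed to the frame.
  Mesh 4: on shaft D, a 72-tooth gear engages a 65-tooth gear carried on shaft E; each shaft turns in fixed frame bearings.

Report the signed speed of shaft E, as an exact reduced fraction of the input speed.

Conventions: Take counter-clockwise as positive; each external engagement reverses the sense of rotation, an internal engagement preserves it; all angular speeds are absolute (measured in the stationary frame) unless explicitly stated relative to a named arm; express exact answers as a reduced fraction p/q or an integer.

1386/667

4-mesh fixed-axis compound train (all bearings frame-fixed)
mesh 1 [91T→86T]: |ω|/ω_in = 1×91/86 = 91/86, sense flips to −
mesh 2 [55T→58T]: |ω|/ω_in = (91/86)×55/58 = 5005/4988, sense flips to +
mesh 3 [43T→23T]: |ω|/ω_in = (5005/4988)×43/23 = 5005/2668, sense flips to −
mesh 4 [72T→65T]: |ω|/ω_in = (5005/2668)×72/65 = 1386/667, sense flips to +
signed output speed (× input speed) = 1386/667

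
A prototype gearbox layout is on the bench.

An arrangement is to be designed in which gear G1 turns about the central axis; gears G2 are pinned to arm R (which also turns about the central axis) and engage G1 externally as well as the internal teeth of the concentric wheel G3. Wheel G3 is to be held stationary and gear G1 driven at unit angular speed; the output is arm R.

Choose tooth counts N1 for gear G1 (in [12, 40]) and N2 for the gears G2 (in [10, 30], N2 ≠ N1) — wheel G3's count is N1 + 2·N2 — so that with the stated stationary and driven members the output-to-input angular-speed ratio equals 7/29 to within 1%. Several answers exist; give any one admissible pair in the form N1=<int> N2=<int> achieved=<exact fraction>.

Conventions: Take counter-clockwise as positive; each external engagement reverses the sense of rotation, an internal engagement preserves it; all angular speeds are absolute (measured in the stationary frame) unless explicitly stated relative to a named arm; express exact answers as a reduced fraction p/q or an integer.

planetary set to be sized for 7/29 (Willis relation)
Willis with ω_ring = 0: ω_arm/ω_sun = N1/(N1+N3); set equal to 7/29  ⇒  N3/N1 = 1/(7/29) − 1 = 22/7
N3 = N1 + 2·N2  ⇒  N2/N1 = (N3/N1 − 1)/2 = (22/7 − 1)/2 = 15/14
smallest multiple with N1 ≥ 12 and N2 ≥ 10: k = 1  ⇒  N1 = 1·14 = 14, N2 = 1·15 = 15 (N1 ≤ 40, N2 ≤ 30, N2 ≠ N1 ✓), N3 = 14 + 2·15 = 44
check: N1/(N1+N3) with N1 = 14, N3 = 44 gives 7/29; |achieved − target| = 0 ≤ 7/2900 ✓

N1=14 N2=15 achieved=7/29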